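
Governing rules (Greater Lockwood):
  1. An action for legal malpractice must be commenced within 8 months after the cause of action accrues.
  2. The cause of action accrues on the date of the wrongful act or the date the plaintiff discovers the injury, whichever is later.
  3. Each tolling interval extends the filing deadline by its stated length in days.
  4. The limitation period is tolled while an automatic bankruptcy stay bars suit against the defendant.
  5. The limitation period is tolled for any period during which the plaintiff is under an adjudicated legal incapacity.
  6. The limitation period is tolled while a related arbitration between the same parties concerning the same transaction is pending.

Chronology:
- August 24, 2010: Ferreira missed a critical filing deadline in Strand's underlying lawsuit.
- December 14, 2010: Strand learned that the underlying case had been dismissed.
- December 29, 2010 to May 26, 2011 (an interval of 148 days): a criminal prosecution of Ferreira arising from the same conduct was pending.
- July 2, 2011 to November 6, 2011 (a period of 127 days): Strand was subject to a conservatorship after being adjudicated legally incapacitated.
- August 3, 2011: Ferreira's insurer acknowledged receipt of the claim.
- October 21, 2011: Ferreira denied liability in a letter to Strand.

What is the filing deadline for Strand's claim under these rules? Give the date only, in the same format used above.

Because discovery on December 14, 2010 post-dates the August 24, 2010 act, accrual under the later-of rule falls on December 14, 2010.
8 months from December 14, 2010 is August 14, 2011.
The plaintiff's legal incapacity from July 2, 2011 to November 6, 2011 tolled the period for 127 days, extending the deadline to December 19, 2011.
No stated provision tolls the period for a criminal prosecution, so the interval from December 29, 2010 to May 26, 2011 has no effect on the deadline.
Nothing else in the chronology tolls or restarts the period.

December 19, 2011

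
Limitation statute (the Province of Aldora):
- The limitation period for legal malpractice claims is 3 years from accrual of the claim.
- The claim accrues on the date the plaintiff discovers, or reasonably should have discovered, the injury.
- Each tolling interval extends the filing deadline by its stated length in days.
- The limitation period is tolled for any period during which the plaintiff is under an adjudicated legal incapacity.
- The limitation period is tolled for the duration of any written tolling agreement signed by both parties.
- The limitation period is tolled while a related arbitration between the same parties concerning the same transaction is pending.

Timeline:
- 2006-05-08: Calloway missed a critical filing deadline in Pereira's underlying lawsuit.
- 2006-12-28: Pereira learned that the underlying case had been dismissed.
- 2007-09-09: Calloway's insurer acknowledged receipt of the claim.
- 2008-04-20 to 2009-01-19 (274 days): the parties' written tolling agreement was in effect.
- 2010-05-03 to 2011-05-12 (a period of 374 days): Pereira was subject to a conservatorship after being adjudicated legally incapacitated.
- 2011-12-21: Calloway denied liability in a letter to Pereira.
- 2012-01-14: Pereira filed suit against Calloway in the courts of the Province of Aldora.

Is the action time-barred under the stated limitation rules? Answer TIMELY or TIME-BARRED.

The claim did not accrue until Pereira discovered the injury on 2006-12-28; the 2006-05-08 act date does not start the clock under the stated rule.
Adding the 3 years base period to 2006-12-28 gives a deadline of 2009-12-28, before any tolling.
The written tolling agreement from 2008-04-20 to 2009-01-19 tolled the period for 274 days, extending the deadline to 2010-09-28.
The plaintiff's legal incapacity from 2010-05-03 to 2011-05-12 tolled the period for 374 days, extending the deadline to 2011-10-07.
Nothing else in the chronology tolls or restarts the period.
The 2012-01-14 filing falls after the 2011-10-07 deadline; the claim is time-barred.

TIME-BARRED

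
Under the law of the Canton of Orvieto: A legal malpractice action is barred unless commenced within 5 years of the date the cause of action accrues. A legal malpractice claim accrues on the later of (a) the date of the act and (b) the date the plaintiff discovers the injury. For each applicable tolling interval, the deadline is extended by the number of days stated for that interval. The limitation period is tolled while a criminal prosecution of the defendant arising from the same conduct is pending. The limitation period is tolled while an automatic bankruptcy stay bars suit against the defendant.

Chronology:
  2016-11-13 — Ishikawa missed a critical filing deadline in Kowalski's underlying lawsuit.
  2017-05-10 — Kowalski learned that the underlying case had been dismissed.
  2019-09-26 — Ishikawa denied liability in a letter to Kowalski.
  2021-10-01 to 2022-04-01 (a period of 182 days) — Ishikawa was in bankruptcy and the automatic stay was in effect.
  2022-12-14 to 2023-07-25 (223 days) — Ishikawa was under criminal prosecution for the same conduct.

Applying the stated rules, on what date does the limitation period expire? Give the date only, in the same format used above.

The claim accrued on 2017-05-10 — the later of the 2016-11-13 act and the 2017-05-10 discovery.
5 years from 2017-05-10 is 2022-05-10.
Because the automatic bankruptcy stay ran from 2021-10-01 to 2022-04-01, the deadline is extended by 182 days to 2022-11-08.
The pending criminal prosecution starting 2022-12-14 came too late — the period had run on 2022-11-08 — and so does not extend the deadline.
None of the other events listed affects the running of the period under the stated rules.

2022-11-08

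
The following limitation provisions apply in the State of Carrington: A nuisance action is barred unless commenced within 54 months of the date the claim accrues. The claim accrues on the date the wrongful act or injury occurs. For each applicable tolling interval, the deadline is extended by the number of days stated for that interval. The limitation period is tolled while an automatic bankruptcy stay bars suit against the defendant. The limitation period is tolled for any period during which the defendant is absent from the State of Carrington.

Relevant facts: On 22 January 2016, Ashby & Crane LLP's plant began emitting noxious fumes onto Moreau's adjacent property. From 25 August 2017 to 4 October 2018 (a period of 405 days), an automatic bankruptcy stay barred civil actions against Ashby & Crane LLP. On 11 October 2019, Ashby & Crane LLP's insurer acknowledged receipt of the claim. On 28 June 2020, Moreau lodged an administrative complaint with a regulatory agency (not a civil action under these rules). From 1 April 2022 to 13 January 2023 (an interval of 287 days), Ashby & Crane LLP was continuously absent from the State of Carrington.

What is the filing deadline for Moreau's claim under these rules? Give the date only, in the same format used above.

The limitation period began to run on 22 January 2016.
Adding the 54 months base period to 22 January 2016 gives a deadline of 22 July 2020, before any tolling.
Because the automatic bankruptcy stay ran from 25 August 2017 to 4 October 2018, the deadline is extended by 405 days to 31 August 2021.
The defendant's absence from the jurisdiction from 1 April 2022 to 13 January 2023 began after the period had already run on 31 August 2021, so it has no tolling effect.
None of the other events listed affects the running of the period under the stated rules.

31 August 2021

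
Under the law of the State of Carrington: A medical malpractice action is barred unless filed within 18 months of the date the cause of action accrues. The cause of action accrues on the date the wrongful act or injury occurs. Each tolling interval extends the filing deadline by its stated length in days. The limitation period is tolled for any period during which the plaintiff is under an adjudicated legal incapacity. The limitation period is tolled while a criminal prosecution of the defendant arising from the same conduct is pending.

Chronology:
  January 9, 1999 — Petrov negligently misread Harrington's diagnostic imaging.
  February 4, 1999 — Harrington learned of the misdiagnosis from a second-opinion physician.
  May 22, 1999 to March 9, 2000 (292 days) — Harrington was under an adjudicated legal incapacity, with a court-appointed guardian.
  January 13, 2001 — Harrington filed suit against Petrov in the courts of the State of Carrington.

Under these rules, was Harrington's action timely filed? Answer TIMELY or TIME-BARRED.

Because the rule ties accrual to occurrence, the claim accrued on January 9, 1999, not on the February 4, 1999 discovery date.
18 months from January 9, 1999 is July 9, 2000.
The plaintiff's legal incapacity from May 22, 1999 to March 9, 2000 tolled the period for 292 days, extending the deadline to April 27, 2001.
Filing on January 13, 2001 beat the April 27, 2001 deadline — the action is timely.

TIMELY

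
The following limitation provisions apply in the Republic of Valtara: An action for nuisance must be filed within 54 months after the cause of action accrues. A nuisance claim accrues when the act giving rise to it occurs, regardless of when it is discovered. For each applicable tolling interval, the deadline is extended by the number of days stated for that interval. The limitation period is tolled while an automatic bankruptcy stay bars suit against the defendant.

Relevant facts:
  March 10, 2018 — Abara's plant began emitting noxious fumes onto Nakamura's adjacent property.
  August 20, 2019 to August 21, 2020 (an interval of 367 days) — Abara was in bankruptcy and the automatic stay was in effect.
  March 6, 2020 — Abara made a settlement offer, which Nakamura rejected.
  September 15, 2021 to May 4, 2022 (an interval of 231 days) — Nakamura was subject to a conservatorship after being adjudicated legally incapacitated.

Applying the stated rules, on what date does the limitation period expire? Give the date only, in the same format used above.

September 12, 2023

The limitation period began to run on March 10, 2018.
Adding the 54 months base period to March 10, 2018 gives a deadline of September 10, 2022, before any tolling.
Because the automatic bankruptcy stay ran from August 20, 2019 to August 21, 2020, the deadline is extended by 367 days to September 12, 2023.
No stated provision tolls the period for the plaintiff's incapacity, so the interval from September 15, 2021 to May 4, 2022 has no effect on the deadline.
Nothing else in the chronology tolls or restarts the period.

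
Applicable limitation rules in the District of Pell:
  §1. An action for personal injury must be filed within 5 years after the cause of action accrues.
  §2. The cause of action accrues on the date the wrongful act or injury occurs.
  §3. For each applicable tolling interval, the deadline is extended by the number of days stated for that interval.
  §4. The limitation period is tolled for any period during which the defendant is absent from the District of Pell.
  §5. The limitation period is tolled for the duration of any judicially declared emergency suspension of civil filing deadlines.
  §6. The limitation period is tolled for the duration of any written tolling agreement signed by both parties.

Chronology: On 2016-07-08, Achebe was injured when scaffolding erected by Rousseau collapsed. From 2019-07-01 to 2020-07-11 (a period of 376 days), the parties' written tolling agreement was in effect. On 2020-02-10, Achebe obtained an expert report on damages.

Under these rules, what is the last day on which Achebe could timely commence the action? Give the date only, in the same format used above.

The cause of action accrued on 2016-07-08, the date of the act.
The untolled deadline — 5 years after 2016-07-08 — is 2021-07-08.
Because the written tolling agreement ran from 2019-07-01 to 2020-07-11, the deadline is extended by 376 days to 2022-07-19.
The other events in the timeline have no effect on the limitation period under the stated rules.

2022-07-19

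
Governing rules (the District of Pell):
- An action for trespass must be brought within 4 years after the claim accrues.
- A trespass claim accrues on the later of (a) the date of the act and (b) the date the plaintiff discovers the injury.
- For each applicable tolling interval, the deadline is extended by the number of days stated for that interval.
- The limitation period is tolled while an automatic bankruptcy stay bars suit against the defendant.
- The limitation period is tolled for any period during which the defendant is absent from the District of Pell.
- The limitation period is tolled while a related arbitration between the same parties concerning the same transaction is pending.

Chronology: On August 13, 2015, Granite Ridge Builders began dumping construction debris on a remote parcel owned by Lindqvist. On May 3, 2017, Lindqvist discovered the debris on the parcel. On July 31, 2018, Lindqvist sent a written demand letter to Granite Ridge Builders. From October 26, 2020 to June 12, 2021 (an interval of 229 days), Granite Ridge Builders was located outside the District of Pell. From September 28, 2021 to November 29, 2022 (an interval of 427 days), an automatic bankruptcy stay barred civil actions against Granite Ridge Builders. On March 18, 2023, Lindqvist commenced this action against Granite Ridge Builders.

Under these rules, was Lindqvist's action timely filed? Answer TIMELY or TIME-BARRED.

TIME-BARRED

Taking the later of the act (August 13, 2015) and discovery (May 3, 2017), the claim accrued on May 3, 2017.
4 years from May 3, 2017 is May 3, 2021.
The period was tolled for 229 days by the defendant's absence from the jurisdiction (October 26, 2020 to June 12, 2021), pushing the deadline to December 18, 2021.
The automatic bankruptcy stay from September 28, 2021 to November 29, 2022 tolled the period for 427 days, extending the deadline to February 18, 2023.
The other events in the timeline have no effect on the limitation period under the stated rules.
Filing on March 18, 2023 missed the February 18, 2023 deadline — the action is time-barred.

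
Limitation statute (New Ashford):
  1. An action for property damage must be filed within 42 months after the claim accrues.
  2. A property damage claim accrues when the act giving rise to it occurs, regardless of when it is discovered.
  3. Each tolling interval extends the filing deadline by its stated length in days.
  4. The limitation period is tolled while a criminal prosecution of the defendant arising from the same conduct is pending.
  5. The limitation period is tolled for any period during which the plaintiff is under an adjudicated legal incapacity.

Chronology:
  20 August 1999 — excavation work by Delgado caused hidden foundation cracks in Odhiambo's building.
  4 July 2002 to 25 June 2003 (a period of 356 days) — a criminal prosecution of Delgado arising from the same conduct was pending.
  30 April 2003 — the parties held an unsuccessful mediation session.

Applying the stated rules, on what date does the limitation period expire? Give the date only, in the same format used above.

The claim accrued on 20 August 1999, when the wrongful act occurred.
Adding the 42 months base period to 20 August 1999 gives a deadline of 20 February 2003, before any tolling.
The pending criminal prosecution from 4 July 2002 to 25 June 2003 tolled the period for 356 days, extending the deadline to 11 February 2004.
Nothing else in the chronology tolls or restarts the period.

11 February 2004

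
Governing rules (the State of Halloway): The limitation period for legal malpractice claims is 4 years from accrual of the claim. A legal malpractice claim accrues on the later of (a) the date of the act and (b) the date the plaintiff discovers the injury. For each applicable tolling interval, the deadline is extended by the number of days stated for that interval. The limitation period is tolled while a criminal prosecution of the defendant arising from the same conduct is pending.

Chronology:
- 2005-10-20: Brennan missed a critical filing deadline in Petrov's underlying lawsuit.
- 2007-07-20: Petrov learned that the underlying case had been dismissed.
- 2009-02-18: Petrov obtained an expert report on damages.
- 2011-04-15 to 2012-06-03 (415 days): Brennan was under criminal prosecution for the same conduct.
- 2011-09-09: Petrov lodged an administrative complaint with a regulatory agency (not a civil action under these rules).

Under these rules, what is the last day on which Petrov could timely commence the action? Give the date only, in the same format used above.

2012-09-07

Taking the later of the act (2005-10-20) and discovery (2007-07-20), the claim accrued on 2007-07-20.
Adding the 4 years base period to 2007-07-20 gives a deadline of 2011-07-20, before any tolling.
The period was tolled for 415 days by the pending criminal prosecution (2011-04-15 to 2012-06-03), pushing the deadline to 2012-09-07.
The other events in the timeline have no effect on the limitation period under the stated rules.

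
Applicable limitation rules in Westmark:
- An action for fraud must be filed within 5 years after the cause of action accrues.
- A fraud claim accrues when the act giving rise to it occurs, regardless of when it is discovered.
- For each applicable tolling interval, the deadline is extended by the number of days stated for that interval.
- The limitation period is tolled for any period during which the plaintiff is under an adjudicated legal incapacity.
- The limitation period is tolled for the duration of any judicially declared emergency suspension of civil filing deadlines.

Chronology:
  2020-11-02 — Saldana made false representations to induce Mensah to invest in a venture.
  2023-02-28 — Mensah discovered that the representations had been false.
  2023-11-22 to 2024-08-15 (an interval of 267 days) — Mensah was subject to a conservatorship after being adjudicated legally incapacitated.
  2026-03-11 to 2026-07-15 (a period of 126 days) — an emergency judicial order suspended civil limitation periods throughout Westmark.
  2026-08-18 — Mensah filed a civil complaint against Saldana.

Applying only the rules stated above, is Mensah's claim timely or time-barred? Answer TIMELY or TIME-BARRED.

TIMELY

The claim accrued on 2020-11-02, when the wrongful act occurred; under the stated occurrence rule the 2023-02-28 discovery does not delay accrual.
5 years from 2020-11-02 is 2025-11-02.
Because the plaintiff's legal incapacity ran from 2023-11-22 to 2024-08-15, the deadline is extended by 267 days to 2026-07-27.
The emergency suspension of filing deadlines from 2026-03-11 to 2026-07-15 tolled the period for 126 days, extending the deadline to 2026-11-30.
Mensah filed on 2026-08-18, before the 2026-11-30 deadline, so the action is timely.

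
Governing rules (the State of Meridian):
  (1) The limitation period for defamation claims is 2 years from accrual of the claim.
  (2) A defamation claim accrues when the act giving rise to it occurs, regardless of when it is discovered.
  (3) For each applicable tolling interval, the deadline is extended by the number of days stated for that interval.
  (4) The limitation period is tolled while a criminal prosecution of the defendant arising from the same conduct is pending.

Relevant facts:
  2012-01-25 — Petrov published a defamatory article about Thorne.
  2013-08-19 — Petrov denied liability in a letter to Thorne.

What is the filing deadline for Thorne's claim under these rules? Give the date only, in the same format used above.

2014-01-25

The limitation period began to run on 2012-01-25.
The untolled deadline — 2 years after 2012-01-25 — is 2014-01-25.
Nothing else in the chronology tolls or restarts the period.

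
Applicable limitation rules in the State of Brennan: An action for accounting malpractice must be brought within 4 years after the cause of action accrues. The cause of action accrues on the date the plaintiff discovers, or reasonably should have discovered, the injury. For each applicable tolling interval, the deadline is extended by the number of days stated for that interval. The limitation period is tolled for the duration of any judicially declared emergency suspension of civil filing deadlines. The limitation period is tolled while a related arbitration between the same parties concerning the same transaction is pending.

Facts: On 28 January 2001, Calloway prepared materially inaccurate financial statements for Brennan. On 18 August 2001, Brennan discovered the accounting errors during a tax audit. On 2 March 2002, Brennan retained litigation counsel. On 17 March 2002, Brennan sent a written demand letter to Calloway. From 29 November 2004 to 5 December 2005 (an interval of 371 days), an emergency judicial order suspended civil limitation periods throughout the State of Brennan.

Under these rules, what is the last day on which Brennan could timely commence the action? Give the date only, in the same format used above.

Under the discovery rule, the claim accrued on 18 August 2001, when Brennan discovered the injury — not on the 28 January 2001 date of the underlying act.
Adding the 4 years base period to 18 August 2001 gives a deadline of 18 August 2005, before any tolling.
Because the emergency suspension of filing deadlines ran from 29 November 2004 to 5 December 2005, the deadline is extended by 371 days to 24 August 2006.
Nothing else in the chronology tolls or restarts the period.

24 August 2006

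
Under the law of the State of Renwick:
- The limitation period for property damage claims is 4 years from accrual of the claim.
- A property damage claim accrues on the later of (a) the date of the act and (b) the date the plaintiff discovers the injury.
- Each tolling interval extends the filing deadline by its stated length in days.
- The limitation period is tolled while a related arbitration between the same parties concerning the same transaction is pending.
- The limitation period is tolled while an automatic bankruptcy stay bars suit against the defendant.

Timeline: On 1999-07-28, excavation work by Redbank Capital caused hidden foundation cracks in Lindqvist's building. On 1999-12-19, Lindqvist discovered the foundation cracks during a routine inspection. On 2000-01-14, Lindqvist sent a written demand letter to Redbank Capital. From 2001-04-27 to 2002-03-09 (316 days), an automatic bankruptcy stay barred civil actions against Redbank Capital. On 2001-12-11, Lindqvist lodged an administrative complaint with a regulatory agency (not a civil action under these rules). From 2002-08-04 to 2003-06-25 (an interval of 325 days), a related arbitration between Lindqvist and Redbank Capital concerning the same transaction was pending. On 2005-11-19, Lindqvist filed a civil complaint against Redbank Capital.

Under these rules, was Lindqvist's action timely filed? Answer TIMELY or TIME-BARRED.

TIME-BARRED

Because discovery on 1999-12-19 post-dates the 1999-07-28 act, accrual under the later-of rule falls on 1999-12-19.
Adding the 4 years base period to 1999-12-19 gives a deadline of 2003-12-19, before any tolling.
The period was tolled for 316 days by the automatic bankruptcy stay (2001-04-27 to 2002-03-09), pushing the deadline to 2004-10-30.
The pending related arbitration from 2002-08-04 to 2003-06-25 tolled the period for 325 days, extending the deadline to 2005-09-20.
None of the other events listed affects the running of the period under the stated rules.
The 2005-11-19 filing falls after the 2005-09-20 deadline; the claim is time-barred.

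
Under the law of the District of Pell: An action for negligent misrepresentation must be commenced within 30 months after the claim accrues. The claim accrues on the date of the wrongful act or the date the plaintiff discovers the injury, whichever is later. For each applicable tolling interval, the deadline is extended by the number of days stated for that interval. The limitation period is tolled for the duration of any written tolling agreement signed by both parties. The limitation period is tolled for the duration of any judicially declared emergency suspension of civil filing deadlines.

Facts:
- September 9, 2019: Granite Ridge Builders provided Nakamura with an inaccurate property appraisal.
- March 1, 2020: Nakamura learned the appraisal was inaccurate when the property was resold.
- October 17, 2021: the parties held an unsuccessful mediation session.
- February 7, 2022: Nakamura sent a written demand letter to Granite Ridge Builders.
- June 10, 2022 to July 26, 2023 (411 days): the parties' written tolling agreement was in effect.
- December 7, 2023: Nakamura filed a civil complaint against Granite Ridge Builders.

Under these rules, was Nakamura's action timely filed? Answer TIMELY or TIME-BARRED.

TIME-BARRED

Taking the later of the act (September 9, 2019) and discovery (March 1, 2020), the claim accrued on March 1, 2020.
30 months from March 1, 2020 is September 1, 2022.
Because the written tolling agreement ran from June 10, 2022 to July 26, 2023, the deadline is extended by 411 days to October 17, 2023.
None of the other events listed affects the running of the period under the stated rules.
Nakamura filed on December 7, 2023, after the October 17, 2023 deadline, so the action is time-barred.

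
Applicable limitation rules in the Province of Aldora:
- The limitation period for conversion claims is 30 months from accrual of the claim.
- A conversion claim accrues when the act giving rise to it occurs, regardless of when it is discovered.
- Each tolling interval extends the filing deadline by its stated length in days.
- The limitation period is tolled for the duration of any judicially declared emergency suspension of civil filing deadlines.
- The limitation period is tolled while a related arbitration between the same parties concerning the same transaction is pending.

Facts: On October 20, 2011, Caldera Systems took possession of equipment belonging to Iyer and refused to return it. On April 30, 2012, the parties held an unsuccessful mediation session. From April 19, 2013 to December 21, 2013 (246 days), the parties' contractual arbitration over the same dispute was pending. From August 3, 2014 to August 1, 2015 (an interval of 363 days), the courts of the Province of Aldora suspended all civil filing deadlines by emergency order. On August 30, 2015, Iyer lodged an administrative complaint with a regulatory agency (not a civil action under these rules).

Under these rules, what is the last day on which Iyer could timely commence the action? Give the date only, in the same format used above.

December 20, 2015

The limitation period began to run on October 20, 2011.
The untolled deadline — 30 months after October 20, 2011 — is April 20, 2014.
Because the pending related arbitration ran from April 19, 2013 to December 21, 2013, the deadline is extended by 246 days to December 22, 2014.
The emergency suspension of filing deadlines from August 3, 2014 to August 1, 2015 tolled the period for 363 days, extending the deadline to December 20, 2015.
The other events in the timeline have no effect on the limitation period under the stated rules.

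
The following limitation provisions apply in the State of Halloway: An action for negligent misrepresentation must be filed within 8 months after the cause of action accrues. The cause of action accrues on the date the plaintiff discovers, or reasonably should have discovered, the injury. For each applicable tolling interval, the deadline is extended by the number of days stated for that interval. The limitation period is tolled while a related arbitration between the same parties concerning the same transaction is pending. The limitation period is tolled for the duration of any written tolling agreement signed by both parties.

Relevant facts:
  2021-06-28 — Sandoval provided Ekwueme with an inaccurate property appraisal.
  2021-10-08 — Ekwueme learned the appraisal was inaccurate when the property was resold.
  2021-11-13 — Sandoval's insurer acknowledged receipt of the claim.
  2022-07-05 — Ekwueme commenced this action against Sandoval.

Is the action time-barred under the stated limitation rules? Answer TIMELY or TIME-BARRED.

TIME-BARRED

Accrual is tied to discovery, so the period began on 2021-10-08 rather than on 2021-06-28 when the act occurred.
The untolled deadline — 8 months after 2021-10-08 — is 2022-06-08.
None of the other events listed affects the running of the period under the stated rules.
Ekwueme filed on 2022-07-05, after the 2022-06-08 deadline, so the action is time-barred.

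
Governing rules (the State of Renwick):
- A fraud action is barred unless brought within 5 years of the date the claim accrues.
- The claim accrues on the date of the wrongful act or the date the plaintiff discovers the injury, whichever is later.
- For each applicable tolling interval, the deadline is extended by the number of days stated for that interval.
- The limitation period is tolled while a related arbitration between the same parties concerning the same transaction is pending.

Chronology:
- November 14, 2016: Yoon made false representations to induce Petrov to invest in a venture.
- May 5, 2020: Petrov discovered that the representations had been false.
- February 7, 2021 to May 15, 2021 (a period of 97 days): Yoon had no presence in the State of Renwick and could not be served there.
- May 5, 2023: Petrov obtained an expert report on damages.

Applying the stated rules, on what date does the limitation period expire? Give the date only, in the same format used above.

May 5, 2025

Because discovery on May 5, 2020 post-dates the November 14, 2016 act, accrual under the later-of rule falls on May 5, 2020.
5 years from May 5, 2020 is May 5, 2025.
The defendant's absence from the jurisdiction from February 7, 2021 to May 15, 2021 does not toll the period, because no stated rule makes the defendant's absence a tolling event.
The other events in the timeline have no effect on the limitation period under the stated rules.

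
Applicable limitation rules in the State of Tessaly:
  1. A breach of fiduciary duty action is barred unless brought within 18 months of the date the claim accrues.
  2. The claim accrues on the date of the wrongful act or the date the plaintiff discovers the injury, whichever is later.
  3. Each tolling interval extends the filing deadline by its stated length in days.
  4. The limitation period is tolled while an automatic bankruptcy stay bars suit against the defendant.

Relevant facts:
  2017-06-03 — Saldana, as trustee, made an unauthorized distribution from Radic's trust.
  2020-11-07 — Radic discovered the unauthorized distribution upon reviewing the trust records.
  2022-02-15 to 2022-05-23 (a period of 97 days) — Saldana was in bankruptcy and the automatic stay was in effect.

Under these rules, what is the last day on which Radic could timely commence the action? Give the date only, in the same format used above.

2022-08-12

Because discovery on 2020-11-07 post-dates the 2017-06-03 act, accrual under the later-of rule falls on 2020-11-07.
Adding the 18 months base period to 2020-11-07 gives a deadline of 2022-05-07, before any tolling.
The period was tolled for 97 days by the automatic bankruptcy stay (2022-02-15 to 2022-05-23), pushing the deadline to 2022-08-12.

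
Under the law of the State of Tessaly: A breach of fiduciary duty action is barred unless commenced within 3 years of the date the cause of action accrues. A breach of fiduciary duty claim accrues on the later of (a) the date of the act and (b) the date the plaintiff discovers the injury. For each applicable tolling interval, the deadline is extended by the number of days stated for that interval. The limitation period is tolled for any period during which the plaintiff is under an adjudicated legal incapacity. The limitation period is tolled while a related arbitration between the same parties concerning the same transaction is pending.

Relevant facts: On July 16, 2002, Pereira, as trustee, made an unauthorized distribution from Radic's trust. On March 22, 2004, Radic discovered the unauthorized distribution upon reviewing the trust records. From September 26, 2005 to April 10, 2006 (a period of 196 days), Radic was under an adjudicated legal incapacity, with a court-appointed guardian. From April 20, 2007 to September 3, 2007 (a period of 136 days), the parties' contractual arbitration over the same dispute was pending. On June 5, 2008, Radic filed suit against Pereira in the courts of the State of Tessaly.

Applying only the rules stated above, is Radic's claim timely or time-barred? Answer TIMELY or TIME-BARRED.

TIME-BARRED

Taking the later of the act (July 16, 2002) and discovery (March 22, 2004), the claim accrued on March 22, 2004.
The untolled deadline — 3 years after March 22, 2004 — is March 22, 2007.
Because the plaintiff's legal incapacity ran from September 26, 2005 to April 10, 2006, the deadline is extended by 196 days to October 4, 2007.
The pending related arbitration from April 20, 2007 to September 3, 2007 tolled the period for 136 days, extending the deadline to February 17, 2008.
Filing on June 5, 2008 missed the February 17, 2008 deadline — the action is time-barred.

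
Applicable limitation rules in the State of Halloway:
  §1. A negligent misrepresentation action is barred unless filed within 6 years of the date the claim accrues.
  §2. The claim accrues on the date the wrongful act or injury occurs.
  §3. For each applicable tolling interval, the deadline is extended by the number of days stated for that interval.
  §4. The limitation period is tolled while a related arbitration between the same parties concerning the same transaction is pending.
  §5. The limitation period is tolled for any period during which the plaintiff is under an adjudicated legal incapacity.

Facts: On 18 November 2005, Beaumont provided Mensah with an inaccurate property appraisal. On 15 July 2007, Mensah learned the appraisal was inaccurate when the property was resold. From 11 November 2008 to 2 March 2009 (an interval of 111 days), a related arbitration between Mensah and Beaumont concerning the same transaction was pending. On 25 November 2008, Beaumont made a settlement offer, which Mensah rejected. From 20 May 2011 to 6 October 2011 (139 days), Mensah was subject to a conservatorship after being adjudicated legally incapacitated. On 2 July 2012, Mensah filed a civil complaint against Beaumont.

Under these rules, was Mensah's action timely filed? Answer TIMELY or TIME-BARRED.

TIMELY

Accrual is governed by the date of the act, so the period began to run on 18 November 2005; the later discovery on 15 July 2007 is irrelevant under the stated rule.
The untolled deadline — 6 years after 18 November 2005 — is 18 November 2011.
The period was tolled for 111 days by the pending related arbitration (11 November 2008 to 2 March 2009), pushing the deadline to 8 March 2012.
The period was tolled for 139 days by the plaintiff's legal incapacity (20 May 2011 to 6 October 2011), pushing the deadline to 25 July 2012.
The other events in the timeline have no effect on the limitation period under the stated rules.
Mensah filed on 2 July 2012, before the 25 July 2012 deadline, so the action is timely.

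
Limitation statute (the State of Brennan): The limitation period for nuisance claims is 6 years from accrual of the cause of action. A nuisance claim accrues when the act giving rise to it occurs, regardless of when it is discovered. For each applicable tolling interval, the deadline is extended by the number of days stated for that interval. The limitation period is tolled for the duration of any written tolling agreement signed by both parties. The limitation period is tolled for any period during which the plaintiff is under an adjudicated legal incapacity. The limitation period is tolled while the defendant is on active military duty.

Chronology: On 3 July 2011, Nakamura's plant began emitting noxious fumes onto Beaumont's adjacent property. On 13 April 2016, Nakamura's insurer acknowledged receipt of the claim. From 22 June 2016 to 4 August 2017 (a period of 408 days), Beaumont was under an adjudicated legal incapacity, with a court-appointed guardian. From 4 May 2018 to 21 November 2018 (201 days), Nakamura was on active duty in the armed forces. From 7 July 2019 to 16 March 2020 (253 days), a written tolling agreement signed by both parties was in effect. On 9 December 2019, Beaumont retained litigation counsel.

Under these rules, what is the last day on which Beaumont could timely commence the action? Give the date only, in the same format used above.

4 March 2019

The limitation period began to run on 3 July 2011.
Adding the 6 years base period to 3 July 2011 gives a deadline of 3 July 2017, before any tolling.
Because the plaintiff's legal incapacity ran from 22 June 2016 to 4 August 2017, the deadline is extended by 408 days to 15 August 2018.
The defendant's active military service from 4 May 2018 to 21 November 2018 tolled the period for 201 days, extending the deadline to 4 March 2019.
By the time the written tolling agreement began on 7 July 2019, the limitation period had already expired on 4 March 2019; that interval cannot revive it.
The other events in the timeline have no effect on the limitation period under the stated rules.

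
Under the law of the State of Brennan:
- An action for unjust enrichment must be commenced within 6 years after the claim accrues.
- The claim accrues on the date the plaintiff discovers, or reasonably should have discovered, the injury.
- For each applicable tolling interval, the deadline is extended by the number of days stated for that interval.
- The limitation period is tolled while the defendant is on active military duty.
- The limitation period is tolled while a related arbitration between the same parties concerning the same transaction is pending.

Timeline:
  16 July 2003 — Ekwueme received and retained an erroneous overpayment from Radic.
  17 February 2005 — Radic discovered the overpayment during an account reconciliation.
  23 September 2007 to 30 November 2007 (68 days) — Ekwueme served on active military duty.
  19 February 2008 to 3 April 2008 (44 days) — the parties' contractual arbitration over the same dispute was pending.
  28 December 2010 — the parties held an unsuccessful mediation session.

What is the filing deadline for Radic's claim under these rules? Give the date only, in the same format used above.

9 June 2011

Under the discovery rule, the claim accrued on 17 February 2005, when Radic discovered the injury — not on the 16 July 2003 date of the underlying act.
6 years from 17 February 2005 is 17 February 2011.
Because the defendant's active military service ran from 23 September 2007 to 30 November 2007, the deadline is extended by 68 days to 26 April 2011.
Because the pending related arbitration ran from 19 February 2008 to 3 April 2008, the deadline is extended by 44 days to 9 June 2011.
None of the other events listed affects the running of the period under the stated rules.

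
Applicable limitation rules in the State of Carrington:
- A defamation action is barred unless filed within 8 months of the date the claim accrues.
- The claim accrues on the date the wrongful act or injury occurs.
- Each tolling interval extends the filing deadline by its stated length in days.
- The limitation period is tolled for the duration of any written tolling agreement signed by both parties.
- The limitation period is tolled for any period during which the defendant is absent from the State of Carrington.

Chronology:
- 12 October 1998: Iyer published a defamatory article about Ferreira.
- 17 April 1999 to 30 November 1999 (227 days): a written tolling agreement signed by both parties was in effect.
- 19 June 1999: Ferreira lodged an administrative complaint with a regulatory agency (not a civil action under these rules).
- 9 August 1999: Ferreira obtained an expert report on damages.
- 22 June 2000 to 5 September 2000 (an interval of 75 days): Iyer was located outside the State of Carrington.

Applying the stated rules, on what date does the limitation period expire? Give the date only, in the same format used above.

The limitation period began to run on 12 October 1998.
The untolled deadline — 8 months after 12 October 1998 — is 12 June 1999.
Because the written tolling agreement ran from 17 April 1999 to 30 November 1999, the deadline is extended by 227 days to 25 January 2000.
The defendant's absence from the jurisdiction from 22 June 2000 to 5 September 2000 began after the period had already run on 25 January 2000, so it has no tolling effect.
Nothing else in the chronology tolls or restarts the period.

25 January 2000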